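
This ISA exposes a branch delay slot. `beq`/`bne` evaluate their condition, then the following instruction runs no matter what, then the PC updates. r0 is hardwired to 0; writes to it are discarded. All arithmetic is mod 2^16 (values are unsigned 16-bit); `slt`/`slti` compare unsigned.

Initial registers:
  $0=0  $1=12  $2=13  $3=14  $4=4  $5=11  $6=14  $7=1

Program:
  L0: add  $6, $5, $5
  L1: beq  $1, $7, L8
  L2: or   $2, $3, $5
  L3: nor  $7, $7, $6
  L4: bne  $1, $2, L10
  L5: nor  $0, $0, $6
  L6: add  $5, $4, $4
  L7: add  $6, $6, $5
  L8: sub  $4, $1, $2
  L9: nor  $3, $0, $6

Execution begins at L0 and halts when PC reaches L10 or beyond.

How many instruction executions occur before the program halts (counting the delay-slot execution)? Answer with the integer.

6

[0] add  $6, $5, $5  →  {$0:0, $1:12, $2:13, $3:14, $4:4, $5:11, $6:22, $7:1}
[1] beq  $1, $7, L8  →  {$0:0, $1:12, $2:13, $3:14, $4:4, $5:11, $6:22, $7:1}  ⟨branch fallthrough⟩
[2] or   $2, $3, $5  →  {$0:0, $1:12, $2:15, $3:14, $4:4, $5:11, $6:22, $7:1}
[3] nor  $7, $7, $6  →  {$0:0, $1:12, $2:15, $3:14, $4:4, $5:11, $6:22, $7:65512}
[4] bne  $1, $2, L10  →  {$0:0, $1:12, $2:15, $3:14, $4:4, $5:11, $6:22, $7:65512}  ⟨branch taken⟩
[5] nor  $0, $0, $6  →  {$0:0, $1:12, $2:15, $3:14, $4:4, $5:11, $6:22, $7:65512}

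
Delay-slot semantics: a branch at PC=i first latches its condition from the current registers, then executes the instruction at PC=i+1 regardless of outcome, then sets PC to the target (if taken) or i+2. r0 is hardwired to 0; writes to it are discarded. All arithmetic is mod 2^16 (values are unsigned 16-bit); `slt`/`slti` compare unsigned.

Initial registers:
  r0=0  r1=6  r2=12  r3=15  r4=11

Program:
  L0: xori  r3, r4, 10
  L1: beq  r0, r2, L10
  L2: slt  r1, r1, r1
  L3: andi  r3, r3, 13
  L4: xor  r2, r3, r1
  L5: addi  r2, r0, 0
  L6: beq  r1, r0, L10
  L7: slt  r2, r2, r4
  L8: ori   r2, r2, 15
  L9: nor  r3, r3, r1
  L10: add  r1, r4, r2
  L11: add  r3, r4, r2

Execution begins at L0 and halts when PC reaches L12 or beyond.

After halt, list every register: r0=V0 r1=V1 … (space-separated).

[0] xori  r3, r4, 10  →  {r0:0, r1:6, r2:12, r3:1, r4:11}
[1] beq  r0, r2, L10  →  {r0:0, r1:6, r2:12, r3:1, r4:11}  ⟨branch fallthrough⟩
[2] slt  r1, r1, r1  →  {r0:0, r1:0, r2:12, r3:1, r4:11}
[3] andi  r3, r3, 13  →  {r0:0, r1:0, r2:12, r3:1, r4:11}
[4] xor  r2, r3, r1  →  {r0:0, r1:0, r2:1, r3:1, r4:11}
[5] addi  r2, r0, 0  →  {r0:0, r1:0, r2:0, r3:1, r4:11}
[6] beq  r1, r0, L10  →  {r0:0, r1:0, r2:0, r3:1, r4:11}  ⟨branch taken⟩
[7] slt  r2, r2, r4  →  {r0:0, r1:0, r2:1, r3:1, r4:11}
[10] add  r1, r4, r2  →  {r0:0, r1:12, r2:1, r3:1, r4:11}
[11] add  r3, r4, r2  →  {r0:0, r1:12, r2:1, r3:12, r4:11}

r0=0 r1=12 r2=1 r3=12 r4=11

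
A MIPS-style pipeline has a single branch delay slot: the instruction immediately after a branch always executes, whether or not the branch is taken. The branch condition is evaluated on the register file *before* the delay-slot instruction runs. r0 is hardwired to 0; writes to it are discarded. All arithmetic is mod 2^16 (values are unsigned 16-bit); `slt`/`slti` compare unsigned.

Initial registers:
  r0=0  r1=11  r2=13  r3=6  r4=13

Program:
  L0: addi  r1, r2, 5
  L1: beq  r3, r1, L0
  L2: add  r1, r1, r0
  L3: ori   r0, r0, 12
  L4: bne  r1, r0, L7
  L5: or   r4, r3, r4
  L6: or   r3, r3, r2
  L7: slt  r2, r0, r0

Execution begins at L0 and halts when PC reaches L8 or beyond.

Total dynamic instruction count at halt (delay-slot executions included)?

  step pc=0: addi  r1, r2, 5  regs=(0,18,13,6,13)
  step pc=1: beq  r3, r1, L0  cond=F  regs=(0,18,13,6,13)
  step pc=2: add  r1, r1, r0  regs=(0,18,13,6,13)
  step pc=3: ori   r0, r0, 12  regs=(0,18,13,6,13)
  step pc=4: bne  r1, r0, L7  cond=T  regs=(0,18,13,6,13)
  step pc=5: or   r4, r3, r4  regs=(0,18,13,6,15)
  step pc=7: slt  r2, r0, r0  regs=(0,18,0,6,15)

7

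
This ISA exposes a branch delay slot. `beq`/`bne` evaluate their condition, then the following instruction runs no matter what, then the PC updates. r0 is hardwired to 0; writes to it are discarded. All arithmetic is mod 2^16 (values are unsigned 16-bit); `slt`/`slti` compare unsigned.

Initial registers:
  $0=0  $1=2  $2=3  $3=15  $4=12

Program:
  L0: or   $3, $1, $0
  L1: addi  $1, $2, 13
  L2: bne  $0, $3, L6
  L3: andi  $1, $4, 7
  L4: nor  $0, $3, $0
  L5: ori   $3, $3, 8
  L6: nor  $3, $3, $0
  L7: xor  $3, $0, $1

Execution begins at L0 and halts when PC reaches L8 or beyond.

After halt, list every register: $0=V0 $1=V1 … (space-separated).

  step pc=0: or   $3, $1, $0  regs=(0,2,3,2,12)
  step pc=1: addi  $1, $2, 13  regs=(0,16,3,2,12)
  step pc=2: bne  $0, $3, L6  cond=T  regs=(0,16,3,2,12)
  step pc=3: andi  $1, $4, 7  regs=(0,4,3,2,12)
  step pc=6: nor  $3, $3, $0  regs=(0,4,3,65533,12)
  step pc=7: xor  $3, $0, $1  regs=(0,4,3,4,12)

$0=0 $1=4 $2=3 $3=4 $4=12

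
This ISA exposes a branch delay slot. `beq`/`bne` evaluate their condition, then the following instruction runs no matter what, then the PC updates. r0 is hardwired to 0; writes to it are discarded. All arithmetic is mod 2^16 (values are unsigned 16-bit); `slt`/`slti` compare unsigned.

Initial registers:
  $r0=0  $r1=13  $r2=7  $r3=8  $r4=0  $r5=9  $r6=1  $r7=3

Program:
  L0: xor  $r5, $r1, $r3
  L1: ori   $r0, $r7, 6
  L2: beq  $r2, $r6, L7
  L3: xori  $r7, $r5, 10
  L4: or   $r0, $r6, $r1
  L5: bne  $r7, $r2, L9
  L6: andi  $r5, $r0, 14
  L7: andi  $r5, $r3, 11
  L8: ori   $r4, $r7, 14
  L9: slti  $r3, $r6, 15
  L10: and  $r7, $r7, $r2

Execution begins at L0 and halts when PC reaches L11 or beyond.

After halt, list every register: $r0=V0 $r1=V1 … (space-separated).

#0 xor  $r5, $r1, $r3 ; 0/13/7/8/0/5/1/3
#1 ori   $r0, $r7, 6 ; 0/13/7/8/0/5/1/3
#2 beq  $r2, $r6, L7 ; 0/13/7/8/0/5/1/3 ; →fallthru
#3 xori  $r7, $r5, 10 ; 0/13/7/8/0/5/1/15
#4 or   $r0, $r6, $r1 ; 0/13/7/8/0/5/1/15
#5 bne  $r7, $r2, L9 ; 0/13/7/8/0/5/1/15 ; →target
#6 andi  $r5, $r0, 14 ; 0/13/7/8/0/0/1/15
#9 slti  $r3, $r6, 15 ; 0/13/7/1/0/0/1/15
#10 and  $r7, $r7, $r2 ; 0/13/7/1/0/0/1/7

$r0=0 $r1=13 $r2=7 $r3=1 $r4=0 $r5=0 $r6=1 $r7=7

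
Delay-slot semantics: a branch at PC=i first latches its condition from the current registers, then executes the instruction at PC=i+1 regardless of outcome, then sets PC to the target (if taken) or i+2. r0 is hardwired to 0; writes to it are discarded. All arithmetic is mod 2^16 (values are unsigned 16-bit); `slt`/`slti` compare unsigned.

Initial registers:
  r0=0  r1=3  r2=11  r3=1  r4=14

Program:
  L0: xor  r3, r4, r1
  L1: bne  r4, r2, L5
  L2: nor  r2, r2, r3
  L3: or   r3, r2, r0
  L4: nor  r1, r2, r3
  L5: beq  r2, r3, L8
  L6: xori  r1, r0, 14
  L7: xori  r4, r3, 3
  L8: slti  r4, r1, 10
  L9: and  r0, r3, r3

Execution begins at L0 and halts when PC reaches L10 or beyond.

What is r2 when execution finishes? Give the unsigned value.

65520

#0 xor  r3, r4, r1 ; 0/3/11/13/14
#1 bne  r4, r2, L5 ; 0/3/11/13/14 ; →target
#2 nor  r2, r2, r3 ; 0/3/65520/13/14
#5 beq  r2, r3, L8 ; 0/3/65520/13/14 ; →fallthru
#6 xori  r1, r0, 14 ; 0/14/65520/13/14
#7 xori  r4, r3, 3 ; 0/14/65520/13/14
#8 slti  r4, r1, 10 ; 0/14/65520/13/0
#9 and  r0, r3, r3 ; 0/14/65520/13/0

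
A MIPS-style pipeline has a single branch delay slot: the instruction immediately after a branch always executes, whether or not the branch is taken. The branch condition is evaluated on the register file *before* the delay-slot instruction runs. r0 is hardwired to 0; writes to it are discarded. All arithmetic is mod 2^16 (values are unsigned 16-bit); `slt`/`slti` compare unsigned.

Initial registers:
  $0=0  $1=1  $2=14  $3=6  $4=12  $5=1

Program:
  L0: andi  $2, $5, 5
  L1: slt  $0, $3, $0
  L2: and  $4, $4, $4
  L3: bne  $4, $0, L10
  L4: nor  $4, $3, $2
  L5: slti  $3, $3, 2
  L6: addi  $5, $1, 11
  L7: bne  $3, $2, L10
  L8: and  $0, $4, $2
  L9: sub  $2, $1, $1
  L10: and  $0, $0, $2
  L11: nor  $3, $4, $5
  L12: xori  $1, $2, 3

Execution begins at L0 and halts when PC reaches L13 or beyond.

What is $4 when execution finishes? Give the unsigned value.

65528

#0 andi  $2, $5, 5 ; 0/1/1/6/12/1
#1 slt  $0, $3, $0 ; 0/1/1/6/12/1
#2 and  $4, $4, $4 ; 0/1/1/6/12/1
#3 bne  $4, $0, L10 ; 0/1/1/6/12/1 ; →target
#4 nor  $4, $3, $2 ; 0/1/1/6/65528/1
#10 and  $0, $0, $2 ; 0/1/1/6/65528/1
#11 nor  $3, $4, $5 ; 0/1/1/6/65528/1
#12 xori  $1, $2, 3 ; 0/2/1/6/65528/1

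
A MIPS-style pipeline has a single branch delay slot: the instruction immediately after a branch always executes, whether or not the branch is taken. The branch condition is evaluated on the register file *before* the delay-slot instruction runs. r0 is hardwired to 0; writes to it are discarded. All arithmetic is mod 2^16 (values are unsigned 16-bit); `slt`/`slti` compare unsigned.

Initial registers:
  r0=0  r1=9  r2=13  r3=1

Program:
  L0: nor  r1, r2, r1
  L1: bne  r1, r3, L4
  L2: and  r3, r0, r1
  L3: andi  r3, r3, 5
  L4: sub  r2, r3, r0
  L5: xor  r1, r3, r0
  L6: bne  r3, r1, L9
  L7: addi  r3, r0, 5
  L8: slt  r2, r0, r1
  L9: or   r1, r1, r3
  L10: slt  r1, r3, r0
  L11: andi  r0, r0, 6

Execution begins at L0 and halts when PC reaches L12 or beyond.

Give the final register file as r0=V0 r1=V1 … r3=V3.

[0] nor  r1, r2, r1  →  {r0:0, r1:65522, r2:13, r3:1}
[1] bne  r1, r3, L4  →  {r0:0, r1:65522, r2:13, r3:1}  ⟨branch taken⟩
[2] and  r3, r0, r1  →  {r0:0, r1:65522, r2:13, r3:0}
[4] sub  r2, r3, r0  →  {r0:0, r1:65522, r2:0, r3:0}
[5] xor  r1, r3, r0  →  {r0:0, r1:0, r2:0, r3:0}
[6] bne  r3, r1, L9  →  {r0:0, r1:0, r2:0, r3:0}  ⟨branch fallthrough⟩
[7] addi  r3, r0, 5  →  {r0:0, r1:0, r2:0, r3:5}
[8] slt  r2, r0, r1  →  {r0:0, r1:0, r2:0, r3:5}
[9] or   r1, r1, r3  →  {r0:0, r1:5, r2:0, r3:5}
[10] slt  r1, r3, r0  →  {r0:0, r1:0, r2:0, r3:5}
[11] andi  r0, r0, 6  →  {r0:0, r1:0, r2:0, r3:5}

r0=0 r1=0 r2=0 r3=5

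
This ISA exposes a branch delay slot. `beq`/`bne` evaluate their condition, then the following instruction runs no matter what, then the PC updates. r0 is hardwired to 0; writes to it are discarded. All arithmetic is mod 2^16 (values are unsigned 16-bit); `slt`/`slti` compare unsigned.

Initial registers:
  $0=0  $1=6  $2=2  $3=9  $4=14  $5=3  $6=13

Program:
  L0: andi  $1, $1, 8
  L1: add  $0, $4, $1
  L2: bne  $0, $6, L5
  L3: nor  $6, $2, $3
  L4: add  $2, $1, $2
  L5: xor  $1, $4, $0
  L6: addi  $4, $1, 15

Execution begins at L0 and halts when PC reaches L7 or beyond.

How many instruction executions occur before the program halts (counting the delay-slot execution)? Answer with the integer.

6

  step pc=0: andi  $1, $1, 8  regs=(0,0,2,9,14,3,13)
  step pc=1: add  $0, $4, $1  regs=(0,0,2,9,14,3,13)
  step pc=2: bne  $0, $6, L5  cond=T  regs=(0,0,2,9,14,3,13)
  step pc=3: nor  $6, $2, $3  regs=(0,0,2,9,14,3,65524)
  step pc=5: xor  $1, $4, $0  regs=(0,14,2,9,14,3,65524)
  step pc=6: addi  $4, $1, 15  regs=(0,14,2,9,29,3,65524)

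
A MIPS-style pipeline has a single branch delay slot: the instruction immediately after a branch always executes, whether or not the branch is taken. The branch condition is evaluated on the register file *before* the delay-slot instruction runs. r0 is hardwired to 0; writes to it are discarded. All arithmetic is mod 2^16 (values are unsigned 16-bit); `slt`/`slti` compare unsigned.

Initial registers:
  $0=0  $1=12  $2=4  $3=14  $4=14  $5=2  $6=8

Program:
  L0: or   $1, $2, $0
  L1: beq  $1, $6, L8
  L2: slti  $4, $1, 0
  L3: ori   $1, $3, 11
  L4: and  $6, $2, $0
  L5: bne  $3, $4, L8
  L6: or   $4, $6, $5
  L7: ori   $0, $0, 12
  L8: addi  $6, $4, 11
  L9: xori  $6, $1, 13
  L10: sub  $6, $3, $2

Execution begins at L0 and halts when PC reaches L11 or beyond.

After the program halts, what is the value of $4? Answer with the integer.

#0 or   $1, $2, $0 ; 0/4/4/14/14/2/8
#1 beq  $1, $6, L8 ; 0/4/4/14/14/2/8 ; →fallthru
#2 slti  $4, $1, 0 ; 0/4/4/14/0/2/8
#3 ori   $1, $3, 11 ; 0/15/4/14/0/2/8
#4 and  $6, $2, $0 ; 0/15/4/14/0/2/0
#5 bne  $3, $4, L8 ; 0/15/4/14/0/2/0 ; →target
#6 or   $4, $6, $5 ; 0/15/4/14/2/2/0
#8 addi  $6, $4, 11 ; 0/15/4/14/2/2/13
#9 xori  $6, $1, 13 ; 0/15/4/14/2/2/2
#10 sub  $6, $3, $2 ; 0/15/4/14/2/2/10

2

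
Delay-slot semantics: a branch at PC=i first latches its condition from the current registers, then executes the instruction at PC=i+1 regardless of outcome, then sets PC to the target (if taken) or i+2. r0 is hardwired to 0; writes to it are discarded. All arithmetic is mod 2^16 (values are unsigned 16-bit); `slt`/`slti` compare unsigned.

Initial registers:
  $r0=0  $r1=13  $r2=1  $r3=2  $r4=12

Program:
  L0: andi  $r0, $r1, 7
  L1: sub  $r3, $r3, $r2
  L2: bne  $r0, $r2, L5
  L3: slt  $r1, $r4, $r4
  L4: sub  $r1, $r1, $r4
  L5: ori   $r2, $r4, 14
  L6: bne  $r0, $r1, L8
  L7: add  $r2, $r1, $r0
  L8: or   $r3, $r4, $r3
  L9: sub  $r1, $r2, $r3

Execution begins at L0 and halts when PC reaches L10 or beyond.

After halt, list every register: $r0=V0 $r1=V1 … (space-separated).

$r0=0 $r1=65523 $r2=0 $r3=13 $r4=12

PC=0  andi  $r0, $r1, 7      | $r0=0 $r1=13 $r2=1 $r3=2 $r4=12
PC=1  sub  $r3, $r3, $r2     | $r0=0 $r1=13 $r2=1 $r3=1 $r4=12
PC=2  bne  $r0, $r2, L5      | $r0=0 $r1=13 $r2=1 $r3=1 $r4=12  [TAKEN]
PC=3  slt  $r1, $r4, $r4     | $r0=0 $r1=0 $r2=1 $r3=1 $r4=12
PC=5  ori   $r2, $r4, 14     | $r0=0 $r1=0 $r2=14 $r3=1 $r4=12
PC=6  bne  $r0, $r1, L8      | $r0=0 $r1=0 $r2=14 $r3=1 $r4=12  [not taken]
PC=7  add  $r2, $r1, $r0     | $r0=0 $r1=0 $r2=0 $r3=1 $r4=12
PC=8  or   $r3, $r4, $r3     | $r0=0 $r1=0 $r2=0 $r3=13 $r4=12
PC=9  sub  $r1, $r2, $r3     | $r0=0 $r1=65523 $r2=0 $r3=13 $r4=12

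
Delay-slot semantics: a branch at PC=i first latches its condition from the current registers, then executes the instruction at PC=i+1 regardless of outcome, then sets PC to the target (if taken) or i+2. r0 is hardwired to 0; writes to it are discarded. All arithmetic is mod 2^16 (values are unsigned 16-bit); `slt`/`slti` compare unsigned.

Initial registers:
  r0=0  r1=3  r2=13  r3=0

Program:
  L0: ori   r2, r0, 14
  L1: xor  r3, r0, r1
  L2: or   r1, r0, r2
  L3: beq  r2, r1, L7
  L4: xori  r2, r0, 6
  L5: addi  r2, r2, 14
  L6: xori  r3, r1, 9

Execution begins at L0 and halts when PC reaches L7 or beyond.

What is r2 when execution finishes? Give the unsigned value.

  step pc=0: ori   r2, r0, 14  regs=(0,3,14,0)
  step pc=1: xor  r3, r0, r1  regs=(0,3,14,3)
  step pc=2: or   r1, r0, r2  regs=(0,14,14,3)
  step pc=3: beq  r2, r1, L7  cond=T  regs=(0,14,14,3)
  step pc=4: xori  r2, r0, 6  regs=(0,14,6,3)

6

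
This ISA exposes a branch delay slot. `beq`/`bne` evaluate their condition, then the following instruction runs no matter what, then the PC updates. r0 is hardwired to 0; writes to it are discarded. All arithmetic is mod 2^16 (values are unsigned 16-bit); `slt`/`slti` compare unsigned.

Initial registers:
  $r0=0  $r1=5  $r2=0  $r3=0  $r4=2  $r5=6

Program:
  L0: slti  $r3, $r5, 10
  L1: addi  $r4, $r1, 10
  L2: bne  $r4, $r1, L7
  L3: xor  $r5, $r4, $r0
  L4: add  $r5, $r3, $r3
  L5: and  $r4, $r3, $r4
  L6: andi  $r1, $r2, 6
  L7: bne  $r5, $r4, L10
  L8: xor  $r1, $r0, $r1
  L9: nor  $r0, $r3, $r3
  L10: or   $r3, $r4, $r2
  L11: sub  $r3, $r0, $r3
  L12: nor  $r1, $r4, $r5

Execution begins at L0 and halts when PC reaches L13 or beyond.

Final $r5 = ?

  step pc=0: slti  $r3, $r5, 10  regs=(0,5,0,1,2,6)
  step pc=1: addi  $r4, $r1, 10  regs=(0,5,0,1,15,6)
  step pc=2: bne  $r4, $r1, L7  cond=T  regs=(0,5,0,1,15,6)
  step pc=3: xor  $r5, $r4, $r0  regs=(0,5,0,1,15,15)
  step pc=7: bne  $r5, $r4, L10  cond=F  regs=(0,5,0,1,15,15)
  step pc=8: xor  $r1, $r0, $r1  regs=(0,5,0,1,15,15)
  step pc=9: nor  $r0, $r3, $r3  regs=(0,5,0,1,15,15)
  step pc=10: or   $r3, $r4, $r2  regs=(0,5,0,15,15,15)
  step pc=11: sub  $r3, $r0, $r3  regs=(0,5,0,65521,15,15)
  step pc=12: nor  $r1, $r4, $r5  regs=(0,65520,0,65521,15,15)

15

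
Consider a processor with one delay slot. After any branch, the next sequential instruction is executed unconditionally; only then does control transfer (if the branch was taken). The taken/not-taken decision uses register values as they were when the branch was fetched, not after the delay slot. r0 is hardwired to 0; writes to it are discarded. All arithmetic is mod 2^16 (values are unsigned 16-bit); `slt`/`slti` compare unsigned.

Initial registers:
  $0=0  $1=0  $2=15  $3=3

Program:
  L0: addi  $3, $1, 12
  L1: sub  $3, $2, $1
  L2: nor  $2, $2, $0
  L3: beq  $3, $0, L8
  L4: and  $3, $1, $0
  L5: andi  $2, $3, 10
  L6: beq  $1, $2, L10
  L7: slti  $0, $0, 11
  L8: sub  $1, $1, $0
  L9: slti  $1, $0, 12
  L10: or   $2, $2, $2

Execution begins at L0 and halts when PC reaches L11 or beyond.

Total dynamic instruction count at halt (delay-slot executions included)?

[0] addi  $3, $1, 12  →  {$0:0, $1:0, $2:15, $3:12}
[1] sub  $3, $2, $1  →  {$0:0, $1:0, $2:15, $3:15}
[2] nor  $2, $2, $0  →  {$0:0, $1:0, $2:65520, $3:15}
[3] beq  $3, $0, L8  →  {$0:0, $1:0, $2:65520, $3:15}  ⟨branch fallthrough⟩
[4] and  $3, $1, $0  →  {$0:0, $1:0, $2:65520, $3:0}
[5] andi  $2, $3, 10  →  {$0:0, $1:0, $2:0, $3:0}
[6] beq  $1, $2, L10  →  {$0:0, $1:0, $2:0, $3:0}  ⟨branch taken⟩
[7] slti  $0, $0, 11  →  {$0:0, $1:0, $2:0, $3:0}
[10] or   $2, $2, $2  →  {$0:0, $1:0, $2:0, $3:0}

9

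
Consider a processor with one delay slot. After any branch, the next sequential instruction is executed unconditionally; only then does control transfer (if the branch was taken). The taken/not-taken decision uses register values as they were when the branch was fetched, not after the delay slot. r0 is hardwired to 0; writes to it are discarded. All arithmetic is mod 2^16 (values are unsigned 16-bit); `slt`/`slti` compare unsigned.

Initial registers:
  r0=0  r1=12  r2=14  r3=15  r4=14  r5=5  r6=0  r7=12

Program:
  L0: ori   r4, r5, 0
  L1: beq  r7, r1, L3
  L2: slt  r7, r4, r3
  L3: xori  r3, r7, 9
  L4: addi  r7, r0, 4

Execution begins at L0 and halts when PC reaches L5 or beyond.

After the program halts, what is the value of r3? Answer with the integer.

[0] ori   r4, r5, 0  →  {r0:0, r1:12, r2:14, r3:15, r4:5, r5:5, r6:0, r7:12}
[1] beq  r7, r1, L3  →  {r0:0, r1:12, r2:14, r3:15, r4:5, r5:5, r6:0, r7:12}  ⟨branch taken⟩
[2] slt  r7, r4, r3  →  {r0:0, r1:12, r2:14, r3:15, r4:5, r5:5, r6:0, r7:1}
[3] xori  r3, r7, 9  →  {r0:0, r1:12, r2:14, r3:8, r4:5, r5:5, r6:0, r7:1}
[4] addi  r7, r0, 4  →  {r0:0, r1:12, r2:14, r3:8, r4:5, r5:5, r6:0, r7:4}

8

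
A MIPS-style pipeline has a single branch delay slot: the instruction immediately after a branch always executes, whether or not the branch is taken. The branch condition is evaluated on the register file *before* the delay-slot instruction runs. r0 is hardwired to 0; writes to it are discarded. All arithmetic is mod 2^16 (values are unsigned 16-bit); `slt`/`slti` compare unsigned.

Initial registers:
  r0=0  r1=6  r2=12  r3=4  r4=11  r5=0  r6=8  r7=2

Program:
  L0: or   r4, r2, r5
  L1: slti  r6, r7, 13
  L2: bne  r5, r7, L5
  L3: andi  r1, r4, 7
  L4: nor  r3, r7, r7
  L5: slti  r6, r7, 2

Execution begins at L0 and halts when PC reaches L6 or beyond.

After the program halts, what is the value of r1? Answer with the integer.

PC=0  or   r4, r2, r5        | r0=0 r1=6 r2=12 r3=4 r4=12 r5=0 r6=8 r7=2
PC=1  slti  r6, r7, 13       | r0=0 r1=6 r2=12 r3=4 r4=12 r5=0 r6=1 r7=2
PC=2  bne  r5, r7, L5        | r0=0 r1=6 r2=12 r3=4 r4=12 r5=0 r6=1 r7=2  [TAKEN]
PC=3  andi  r1, r4, 7        | r0=0 r1=4 r2=12 r3=4 r4=12 r5=0 r6=1 r7=2
PC=5  slti  r6, r7, 2        | r0=0 r1=4 r2=12 r3=4 r4=12 r5=0 r6=0 r7=2

4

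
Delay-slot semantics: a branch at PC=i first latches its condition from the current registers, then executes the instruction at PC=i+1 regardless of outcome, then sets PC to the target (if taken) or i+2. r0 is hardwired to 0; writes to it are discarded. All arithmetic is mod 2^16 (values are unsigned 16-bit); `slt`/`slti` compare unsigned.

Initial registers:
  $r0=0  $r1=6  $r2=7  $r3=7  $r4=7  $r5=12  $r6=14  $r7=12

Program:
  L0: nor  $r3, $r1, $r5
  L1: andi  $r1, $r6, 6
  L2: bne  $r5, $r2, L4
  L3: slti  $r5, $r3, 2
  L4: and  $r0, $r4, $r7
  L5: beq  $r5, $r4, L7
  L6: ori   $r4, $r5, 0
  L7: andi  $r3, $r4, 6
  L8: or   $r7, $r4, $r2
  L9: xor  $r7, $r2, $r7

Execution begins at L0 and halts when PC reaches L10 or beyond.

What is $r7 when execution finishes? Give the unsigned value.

  step pc=0: nor  $r3, $r1, $r5  regs=(0,6,7,65521,7,12,14,12)
  step pc=1: andi  $r1, $r6, 6  regs=(0,6,7,65521,7,12,14,12)
  step pc=2: bne  $r5, $r2, L4  cond=T  regs=(0,6,7,65521,7,12,14,12)
  step pc=3: slti  $r5, $r3, 2  regs=(0,6,7,65521,7,0,14,12)
  step pc=4: and  $r0, $r4, $r7  regs=(0,6,7,65521,7,0,14,12)
  step pc=5: beq  $r5, $r4, L7  cond=F  regs=(0,6,7,65521,7,0,14,12)
  step pc=6: ori   $r4, $r5, 0  regs=(0,6,7,65521,0,0,14,12)
  step pc=7: andi  $r3, $r4, 6  regs=(0,6,7,0,0,0,14,12)
  step pc=8: or   $r7, $r4, $r2  regs=(0,6,7,0,0,0,14,7)
  step pc=9: xor  $r7, $r2, $r7  regs=(0,6,7,0,0,0,14,0)

0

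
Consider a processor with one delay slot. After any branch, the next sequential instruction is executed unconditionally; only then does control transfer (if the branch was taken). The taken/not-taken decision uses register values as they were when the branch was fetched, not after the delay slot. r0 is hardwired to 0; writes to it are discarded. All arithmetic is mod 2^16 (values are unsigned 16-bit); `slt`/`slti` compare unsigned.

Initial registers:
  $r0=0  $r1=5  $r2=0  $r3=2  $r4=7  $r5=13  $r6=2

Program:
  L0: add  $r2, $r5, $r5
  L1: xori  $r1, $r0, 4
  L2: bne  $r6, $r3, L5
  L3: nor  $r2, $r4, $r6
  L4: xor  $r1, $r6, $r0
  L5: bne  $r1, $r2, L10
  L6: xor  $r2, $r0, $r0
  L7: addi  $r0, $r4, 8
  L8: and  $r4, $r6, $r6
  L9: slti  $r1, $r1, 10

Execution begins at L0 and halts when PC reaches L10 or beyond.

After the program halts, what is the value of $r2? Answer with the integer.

0

#0 add  $r2, $r5, $r5 ; 0/5/26/2/7/13/2
#1 xori  $r1, $r0, 4 ; 0/4/26/2/7/13/2
#2 bne  $r6, $r3, L5 ; 0/4/26/2/7/13/2 ; →fallthru
#3 nor  $r2, $r4, $r6 ; 0/4/65528/2/7/13/2
#4 xor  $r1, $r6, $r0 ; 0/2/65528/2/7/13/2
#5 bne  $r1, $r2, L10 ; 0/2/65528/2/7/13/2 ; →target
#6 xor  $r2, $r0, $r0 ; 0/2/0/2/7/13/2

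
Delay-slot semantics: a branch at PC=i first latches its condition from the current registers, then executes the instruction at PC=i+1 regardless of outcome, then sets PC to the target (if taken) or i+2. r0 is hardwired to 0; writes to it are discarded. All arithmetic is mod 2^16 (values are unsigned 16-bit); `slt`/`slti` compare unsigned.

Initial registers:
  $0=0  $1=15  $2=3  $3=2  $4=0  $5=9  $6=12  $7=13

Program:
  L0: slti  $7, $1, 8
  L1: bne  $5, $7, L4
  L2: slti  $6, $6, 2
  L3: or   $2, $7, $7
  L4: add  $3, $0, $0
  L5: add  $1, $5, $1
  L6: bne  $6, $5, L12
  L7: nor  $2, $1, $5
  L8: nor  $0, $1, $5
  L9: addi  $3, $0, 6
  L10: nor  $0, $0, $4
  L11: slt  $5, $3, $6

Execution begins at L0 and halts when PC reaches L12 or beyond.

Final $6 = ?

0

#0 slti  $7, $1, 8 ; 0/15/3/2/0/9/12/0
#1 bne  $5, $7, L4 ; 0/15/3/2/0/9/12/0 ; →target
#2 slti  $6, $6, 2 ; 0/15/3/2/0/9/0/0
#4 add  $3, $0, $0 ; 0/15/3/0/0/9/0/0
#5 add  $1, $5, $1 ; 0/24/3/0/0/9/0/0
#6 bne  $6, $5, L12 ; 0/24/3/0/0/9/0/0 ; →target
#7 nor  $2, $1, $5 ; 0/24/65510/0/0/9/0/0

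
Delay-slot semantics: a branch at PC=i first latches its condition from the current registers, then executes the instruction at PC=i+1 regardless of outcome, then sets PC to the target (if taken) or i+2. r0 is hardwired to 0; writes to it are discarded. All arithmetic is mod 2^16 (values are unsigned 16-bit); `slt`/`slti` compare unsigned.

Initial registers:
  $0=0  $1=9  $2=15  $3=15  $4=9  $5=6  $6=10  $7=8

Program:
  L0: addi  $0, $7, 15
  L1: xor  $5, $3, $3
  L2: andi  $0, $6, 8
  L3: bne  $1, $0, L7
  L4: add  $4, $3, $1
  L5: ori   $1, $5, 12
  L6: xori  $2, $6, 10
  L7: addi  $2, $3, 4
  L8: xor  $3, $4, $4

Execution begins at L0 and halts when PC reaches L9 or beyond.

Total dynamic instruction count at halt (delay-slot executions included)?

7

[0] addi  $0, $7, 15  →  {$0:0, $1:9, $2:15, $3:15, $4:9, $5:6, $6:10, $7:8}
[1] xor  $5, $3, $3  →  {$0:0, $1:9, $2:15, $3:15, $4:9, $5:0, $6:10, $7:8}
[2] andi  $0, $6, 8  →  {$0:0, $1:9, $2:15, $3:15, $4:9, $5:0, $6:10, $7:8}
[3] bne  $1, $0, L7  →  {$0:0, $1:9, $2:15, $3:15, $4:9, $5:0, $6:10, $7:8}  ⟨branch taken⟩
[4] add  $4, $3, $1  →  {$0:0, $1:9, $2:15, $3:15, $4:24, $5:0, $6:10, $7:8}
[7] addi  $2, $3, 4  →  {$0:0, $1:9, $2:19, $3:15, $4:24, $5:0, $6:10, $7:8}
[8] xor  $3, $4, $4  →  {$0:0, $1:9, $2:19, $3:0, $4:24, $5:0, $6:10, $7:8}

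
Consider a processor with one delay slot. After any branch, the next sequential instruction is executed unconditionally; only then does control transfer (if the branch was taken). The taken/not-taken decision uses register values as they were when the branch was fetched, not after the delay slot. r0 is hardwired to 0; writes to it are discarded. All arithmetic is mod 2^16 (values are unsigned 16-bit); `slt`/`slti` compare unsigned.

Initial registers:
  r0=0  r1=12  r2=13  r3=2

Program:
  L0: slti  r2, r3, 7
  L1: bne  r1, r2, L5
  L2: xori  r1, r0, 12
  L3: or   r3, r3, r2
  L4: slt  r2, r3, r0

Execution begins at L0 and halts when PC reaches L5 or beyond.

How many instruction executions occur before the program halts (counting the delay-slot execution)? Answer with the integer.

[0] slti  r2, r3, 7  →  {r0:0, r1:12, r2:1, r3:2}
[1] bne  r1, r2, L5  →  {r0:0, r1:12, r2:1, r3:2}  ⟨branch taken⟩
[2] xori  r1, r0, 12  →  {r0:0, r1:12, r2:1, r3:2}

3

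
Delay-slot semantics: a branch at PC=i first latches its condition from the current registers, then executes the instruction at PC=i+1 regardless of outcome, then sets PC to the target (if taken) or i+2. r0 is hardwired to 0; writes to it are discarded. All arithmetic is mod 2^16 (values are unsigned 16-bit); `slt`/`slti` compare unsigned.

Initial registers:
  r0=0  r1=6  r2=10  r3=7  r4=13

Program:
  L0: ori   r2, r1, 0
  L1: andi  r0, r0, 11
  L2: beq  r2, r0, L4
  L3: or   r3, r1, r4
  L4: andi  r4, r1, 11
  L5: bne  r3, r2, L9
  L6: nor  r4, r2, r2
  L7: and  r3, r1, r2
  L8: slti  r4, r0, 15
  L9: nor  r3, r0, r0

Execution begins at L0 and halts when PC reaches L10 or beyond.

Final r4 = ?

65529

[0] ori   r2, r1, 0  →  {r0:0, r1:6, r2:6, r3:7, r4:13}
[1] andi  r0, r0, 11  →  {r0:0, r1:6, r2:6, r3:7, r4:13}
[2] beq  r2, r0, L4  →  {r0:0, r1:6, r2:6, r3:7, r4:13}  ⟨branch fallthrough⟩
[3] or   r3, r1, r4  →  {r0:0, r1:6, r2:6, r3:15, r4:13}
[4] andi  r4, r1, 11  →  {r0:0, r1:6, r2:6, r3:15, r4:2}
[5] bne  r3, r2, L9  →  {r0:0, r1:6, r2:6, r3:15, r4:2}  ⟨branch taken⟩
[6] nor  r4, r2, r2  →  {r0:0, r1:6, r2:6, r3:15, r4:65529}
[9] nor  r3, r0, r0  →  {r0:0, r1:6, r2:6, r3:65535, r4:65529}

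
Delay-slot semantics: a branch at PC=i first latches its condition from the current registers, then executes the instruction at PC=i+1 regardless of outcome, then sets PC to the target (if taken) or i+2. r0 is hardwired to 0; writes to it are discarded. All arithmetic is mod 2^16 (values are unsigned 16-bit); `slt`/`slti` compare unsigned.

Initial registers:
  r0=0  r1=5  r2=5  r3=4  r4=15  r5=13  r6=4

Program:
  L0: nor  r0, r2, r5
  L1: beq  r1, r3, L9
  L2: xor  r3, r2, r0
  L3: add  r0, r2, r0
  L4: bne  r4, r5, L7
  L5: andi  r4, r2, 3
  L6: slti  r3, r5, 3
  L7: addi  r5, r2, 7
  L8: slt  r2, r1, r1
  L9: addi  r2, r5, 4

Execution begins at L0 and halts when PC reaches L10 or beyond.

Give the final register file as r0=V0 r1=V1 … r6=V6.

r0=0 r1=5 r2=16 r3=5 r4=1 r5=12 r6=4

PC=0  nor  r0, r2, r5        | r0=0 r1=5 r2=5 r3=4 r4=15 r5=13 r6=4
PC=1  beq  r1, r3, L9        | r0=0 r1=5 r2=5 r3=4 r4=15 r5=13 r6=4  [not taken]
PC=2  xor  r3, r2, r0        | r0=0 r1=5 r2=5 r3=5 r4=15 r5=13 r6=4
PC=3  add  r0, r2, r0        | r0=0 r1=5 r2=5 r3=5 r4=15 r5=13 r6=4
PC=4  bne  r4, r5, L7        | r0=0 r1=5 r2=5 r3=5 r4=15 r5=13 r6=4  [TAKEN]
PC=5  andi  r4, r2, 3        | r0=0 r1=5 r2=5 r3=5 r4=1 r5=13 r6=4
PC=7  addi  r5, r2, 7        | r0=0 r1=5 r2=5 r3=5 r4=1 r5=12 r6=4
PC=8  slt  r2, r1, r1        | r0=0 r1=5 r2=0 r3=5 r4=1 r5=12 r6=4
PC=9  addi  r2, r5, 4        | r0=0 r1=5 r2=16 r3=5 r4=1 r5=12 r6=4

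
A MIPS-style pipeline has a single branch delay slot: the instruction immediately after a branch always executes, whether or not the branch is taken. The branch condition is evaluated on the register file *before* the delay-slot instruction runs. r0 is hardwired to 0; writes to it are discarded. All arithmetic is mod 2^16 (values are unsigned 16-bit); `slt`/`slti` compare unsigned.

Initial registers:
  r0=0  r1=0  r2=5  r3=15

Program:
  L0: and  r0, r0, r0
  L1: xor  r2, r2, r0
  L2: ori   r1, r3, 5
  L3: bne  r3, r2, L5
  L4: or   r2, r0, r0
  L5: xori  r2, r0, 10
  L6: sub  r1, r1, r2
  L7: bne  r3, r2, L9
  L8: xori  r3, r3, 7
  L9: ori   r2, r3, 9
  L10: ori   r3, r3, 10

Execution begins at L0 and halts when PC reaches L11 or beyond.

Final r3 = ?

10

#0 and  r0, r0, r0 ; 0/0/5/15
#1 xor  r2, r2, r0 ; 0/0/5/15
#2 ori   r1, r3, 5 ; 0/15/5/15
#3 bne  r3, r2, L5 ; 0/15/5/15 ; →target
#4 or   r2, r0, r0 ; 0/15/0/15
#5 xori  r2, r0, 10 ; 0/15/10/15
#6 sub  r1, r1, r2 ; 0/5/10/15
#7 bne  r3, r2, L9 ; 0/5/10/15 ; →target
#8 xori  r3, r3, 7 ; 0/5/10/8
#9 ori   r2, r3, 9 ; 0/5/9/8
#10 ori   r3, r3, 10 ; 0/5/9/10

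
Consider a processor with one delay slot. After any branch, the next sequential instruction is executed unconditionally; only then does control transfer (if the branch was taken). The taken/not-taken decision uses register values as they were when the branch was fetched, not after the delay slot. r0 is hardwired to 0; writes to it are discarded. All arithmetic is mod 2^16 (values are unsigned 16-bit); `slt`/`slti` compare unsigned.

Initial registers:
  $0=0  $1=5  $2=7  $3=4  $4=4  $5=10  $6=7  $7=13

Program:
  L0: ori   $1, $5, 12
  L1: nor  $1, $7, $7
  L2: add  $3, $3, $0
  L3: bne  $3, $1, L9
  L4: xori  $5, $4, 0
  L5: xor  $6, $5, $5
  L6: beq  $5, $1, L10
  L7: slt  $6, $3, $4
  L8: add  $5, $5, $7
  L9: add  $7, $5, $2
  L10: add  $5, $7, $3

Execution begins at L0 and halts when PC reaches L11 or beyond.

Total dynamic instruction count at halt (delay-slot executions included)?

7

#0 ori   $1, $5, 12 ; 0/14/7/4/4/10/7/13
#1 nor  $1, $7, $7 ; 0/65522/7/4/4/10/7/13
#2 add  $3, $3, $0 ; 0/65522/7/4/4/10/7/13
#3 bne  $3, $1, L9 ; 0/65522/7/4/4/10/7/13 ; →target
#4 xori  $5, $4, 0 ; 0/65522/7/4/4/4/7/13
#9 add  $7, $5, $2 ; 0/65522/7/4/4/4/7/11
#10 add  $5, $7, $3 ; 0/65522/7/4/4/15/7/11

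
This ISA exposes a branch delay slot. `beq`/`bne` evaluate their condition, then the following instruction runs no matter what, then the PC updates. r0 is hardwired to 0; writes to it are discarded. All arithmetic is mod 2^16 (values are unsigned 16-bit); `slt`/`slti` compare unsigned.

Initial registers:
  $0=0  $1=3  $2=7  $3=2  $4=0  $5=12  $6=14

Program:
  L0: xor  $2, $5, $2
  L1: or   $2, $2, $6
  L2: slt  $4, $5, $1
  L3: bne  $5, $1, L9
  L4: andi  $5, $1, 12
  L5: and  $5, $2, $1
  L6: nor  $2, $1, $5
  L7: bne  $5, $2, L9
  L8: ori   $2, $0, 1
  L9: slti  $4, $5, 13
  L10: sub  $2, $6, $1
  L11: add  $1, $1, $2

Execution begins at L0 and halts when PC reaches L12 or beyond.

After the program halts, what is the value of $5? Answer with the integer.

0

[0] xor  $2, $5, $2  →  {$0:0, $1:3, $2:11, $3:2, $4:0, $5:12, $6:14}
[1] or   $2, $2, $6  →  {$0:0, $1:3, $2:15, $3:2, $4:0, $5:12, $6:14}
[2] slt  $4, $5, $1  →  {$0:0, $1:3, $2:15, $3:2, $4:0, $5:12, $6:14}
[3] bne  $5, $1, L9  →  {$0:0, $1:3, $2:15, $3:2, $4:0, $5:12, $6:14}  ⟨branch taken⟩
[4] andi  $5, $1, 12  →  {$0:0, $1:3, $2:15, $3:2, $4:0, $5:0, $6:14}
[9] slti  $4, $5, 13  →  {$0:0, $1:3, $2:15, $3:2, $4:1, $5:0, $6:14}
[10] sub  $2, $6, $1  →  {$0:0, $1:3, $2:11, $3:2, $4:1, $5:0, $6:14}
[11] add  $1, $1, $2  →  {$0:0, $1:14, $2:11, $3:2, $4:1, $5:0, $6:14}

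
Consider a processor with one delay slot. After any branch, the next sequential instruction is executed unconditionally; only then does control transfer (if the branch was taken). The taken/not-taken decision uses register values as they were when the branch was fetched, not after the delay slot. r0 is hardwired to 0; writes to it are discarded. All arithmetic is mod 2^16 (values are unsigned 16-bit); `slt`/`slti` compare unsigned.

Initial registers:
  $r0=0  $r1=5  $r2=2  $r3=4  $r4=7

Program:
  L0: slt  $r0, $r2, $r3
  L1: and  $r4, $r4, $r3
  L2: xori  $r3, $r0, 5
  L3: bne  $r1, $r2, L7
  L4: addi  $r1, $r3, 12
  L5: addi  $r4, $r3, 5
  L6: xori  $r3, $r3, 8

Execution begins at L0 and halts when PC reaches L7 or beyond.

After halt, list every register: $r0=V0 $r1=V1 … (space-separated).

$r0=0 $r1=17 $r2=2 $r3=5 $r4=4

  step pc=0: slt  $r0, $r2, $r3  regs=(0,5,2,4,7)
  step pc=1: and  $r4, $r4, $r3  regs=(0,5,2,4,4)
  step pc=2: xori  $r3, $r0, 5  regs=(0,5,2,5,4)
  step pc=3: bne  $r1, $r2, L7  cond=T  regs=(0,5,2,5,4)
  step pc=4: addi  $r1, $r3, 12  regs=(0,17,2,5,4)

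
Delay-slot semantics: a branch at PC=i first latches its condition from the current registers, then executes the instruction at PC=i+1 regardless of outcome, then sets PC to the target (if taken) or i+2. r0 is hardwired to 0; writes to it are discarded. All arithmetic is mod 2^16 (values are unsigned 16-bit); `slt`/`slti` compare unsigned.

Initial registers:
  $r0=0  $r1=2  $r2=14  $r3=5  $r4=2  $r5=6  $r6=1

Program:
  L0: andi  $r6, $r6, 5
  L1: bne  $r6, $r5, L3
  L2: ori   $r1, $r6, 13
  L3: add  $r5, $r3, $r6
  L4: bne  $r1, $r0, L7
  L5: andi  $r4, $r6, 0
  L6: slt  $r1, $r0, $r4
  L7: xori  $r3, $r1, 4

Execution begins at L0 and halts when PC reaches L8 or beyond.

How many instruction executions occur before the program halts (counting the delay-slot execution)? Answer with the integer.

[0] andi  $r6, $r6, 5  →  {$r0:0, $r1:2, $r2:14, $r3:5, $r4:2, $r5:6, $r6:1}
[1] bne  $r6, $r5, L3  →  {$r0:0, $r1:2, $r2:14, $r3:5, $r4:2, $r5:6, $r6:1}  ⟨branch taken⟩
[2] ori   $r1, $r6, 13  →  {$r0:0, $r1:13, $r2:14, $r3:5, $r4:2, $r5:6, $r6:1}
[3] add  $r5, $r3, $r6  →  {$r0:0, $r1:13, $r2:14, $r3:5, $r4:2, $r5:6, $r6:1}
[4] bne  $r1, $r0, L7  →  {$r0:0, $r1:13, $r2:14, $r3:5, $r4:2, $r5:6, $r6:1}  ⟨branch taken⟩
[5] andi  $r4, $r6, 0  →  {$r0:0, $r1:13, $r2:14, $r3:5, $r4:0, $r5:6, $r6:1}
[7] xori  $r3, $r1, 4  →  {$r0:0, $r1:13, $r2:14, $r3:9, $r4:0, $r5:6, $r6:1}

7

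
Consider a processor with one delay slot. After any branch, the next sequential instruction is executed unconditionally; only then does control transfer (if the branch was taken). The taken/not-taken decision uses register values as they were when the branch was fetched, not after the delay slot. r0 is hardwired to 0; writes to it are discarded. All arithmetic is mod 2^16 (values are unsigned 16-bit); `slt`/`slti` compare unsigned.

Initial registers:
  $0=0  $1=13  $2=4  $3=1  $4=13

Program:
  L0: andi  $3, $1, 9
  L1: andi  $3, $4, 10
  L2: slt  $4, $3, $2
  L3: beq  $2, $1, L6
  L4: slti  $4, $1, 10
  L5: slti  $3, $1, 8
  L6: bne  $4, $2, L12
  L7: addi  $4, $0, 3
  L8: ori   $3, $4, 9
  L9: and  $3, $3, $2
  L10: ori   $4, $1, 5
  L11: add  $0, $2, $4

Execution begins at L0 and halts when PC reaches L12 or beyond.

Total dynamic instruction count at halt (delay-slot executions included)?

[0] andi  $3, $1, 9  →  {$0:0, $1:13, $2:4, $3:9, $4:13}
[1] andi  $3, $4, 10  →  {$0:0, $1:13, $2:4, $3:8, $4:13}
[2] slt  $4, $3, $2  →  {$0:0, $1:13, $2:4, $3:8, $4:0}
[3] beq  $2, $1, L6  →  {$0:0, $1:13, $2:4, $3:8, $4:0}  ⟨branch fallthrough⟩
[4] slti  $4, $1, 10  →  {$0:0, $1:13, $2:4, $3:8, $4:0}
[5] slti  $3, $1, 8  →  {$0:0, $1:13, $2:4, $3:0, $4:0}
[6] bne  $4, $2, L12  →  {$0:0, $1:13, $2:4, $3:0, $4:0}  ⟨branch taken⟩
[7] addi  $4, $0, 3  →  {$0:0, $1:13, $2:4, $3:0, $4:3}

8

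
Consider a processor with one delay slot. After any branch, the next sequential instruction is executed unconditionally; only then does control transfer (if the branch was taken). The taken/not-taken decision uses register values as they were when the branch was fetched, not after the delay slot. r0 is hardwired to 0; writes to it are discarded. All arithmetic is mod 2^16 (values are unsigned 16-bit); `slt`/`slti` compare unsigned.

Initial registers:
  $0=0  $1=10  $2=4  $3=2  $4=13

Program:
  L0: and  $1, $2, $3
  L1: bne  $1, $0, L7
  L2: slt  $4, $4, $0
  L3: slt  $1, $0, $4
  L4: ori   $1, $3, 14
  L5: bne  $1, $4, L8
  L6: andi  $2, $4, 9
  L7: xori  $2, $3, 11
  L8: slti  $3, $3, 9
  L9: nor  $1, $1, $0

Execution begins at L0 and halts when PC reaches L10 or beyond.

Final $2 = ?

PC=0  and  $1, $2, $3        | $0=0 $1=0 $2=4 $3=2 $4=13
PC=1  bne  $1, $0, L7        | $0=0 $1=0 $2=4 $3=2 $4=13  [not taken]
PC=2  slt  $4, $4, $0        | $0=0 $1=0 $2=4 $3=2 $4=0
PC=3  slt  $1, $0, $4        | $0=0 $1=0 $2=4 $3=2 $4=0
PC=4  ori   $1, $3, 14       | $0=0 $1=14 $2=4 $3=2 $4=0
PC=5  bne  $1, $4, L8        | $0=0 $1=14 $2=4 $3=2 $4=0  [TAKEN]
PC=6  andi  $2, $4, 9        | $0=0 $1=14 $2=0 $3=2 $4=0
PC=8  slti  $3, $3, 9        | $0=0 $1=14 $2=0 $3=1 $4=0
PC=9  nor  $1, $1, $0        | $0=0 $1=65521 $2=0 $3=1 $4=0

0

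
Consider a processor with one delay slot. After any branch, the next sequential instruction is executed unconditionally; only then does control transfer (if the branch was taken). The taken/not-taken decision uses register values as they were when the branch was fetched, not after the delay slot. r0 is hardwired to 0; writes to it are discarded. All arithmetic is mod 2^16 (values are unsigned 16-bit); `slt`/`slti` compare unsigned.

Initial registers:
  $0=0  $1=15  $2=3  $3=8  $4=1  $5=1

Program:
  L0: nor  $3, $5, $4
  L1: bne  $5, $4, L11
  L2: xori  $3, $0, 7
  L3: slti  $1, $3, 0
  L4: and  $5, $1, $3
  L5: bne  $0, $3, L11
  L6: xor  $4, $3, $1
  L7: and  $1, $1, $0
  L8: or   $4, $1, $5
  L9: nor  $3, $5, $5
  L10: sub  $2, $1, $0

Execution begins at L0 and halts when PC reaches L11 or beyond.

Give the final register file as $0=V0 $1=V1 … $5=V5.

$0=0 $1=0 $2=3 $3=7 $4=7 $5=0

#0 nor  $3, $5, $4 ; 0/15/3/65534/1/1
#1 bne  $5, $4, L11 ; 0/15/3/65534/1/1 ; →fallthru
#2 xori  $3, $0, 7 ; 0/15/3/7/1/1
#3 slti  $1, $3, 0 ; 0/0/3/7/1/1
#4 and  $5, $1, $3 ; 0/0/3/7/1/0
#5 bne  $0, $3, L11 ; 0/0/3/7/1/0 ; →target
#6 xor  $4, $3, $1 ; 0/0/3/7/7/0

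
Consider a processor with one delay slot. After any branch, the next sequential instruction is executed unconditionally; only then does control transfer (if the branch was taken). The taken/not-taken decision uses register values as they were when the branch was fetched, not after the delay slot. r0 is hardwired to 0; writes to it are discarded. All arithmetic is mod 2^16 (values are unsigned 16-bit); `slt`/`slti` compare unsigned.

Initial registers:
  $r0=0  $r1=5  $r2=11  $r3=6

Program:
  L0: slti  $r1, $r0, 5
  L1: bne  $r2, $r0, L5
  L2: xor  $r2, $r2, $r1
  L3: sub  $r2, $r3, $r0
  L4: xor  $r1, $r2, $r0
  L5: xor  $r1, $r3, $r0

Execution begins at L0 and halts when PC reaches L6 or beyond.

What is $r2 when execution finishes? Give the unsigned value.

10

#0 slti  $r1, $r0, 5 ; 0/1/11/6
#1 bne  $r2, $r0, L5 ; 0/1/11/6 ; →target
#2 xor  $r2, $r2, $r1 ; 0/1/10/6
#5 xor  $r1, $r3, $r0 ; 0/6/10/6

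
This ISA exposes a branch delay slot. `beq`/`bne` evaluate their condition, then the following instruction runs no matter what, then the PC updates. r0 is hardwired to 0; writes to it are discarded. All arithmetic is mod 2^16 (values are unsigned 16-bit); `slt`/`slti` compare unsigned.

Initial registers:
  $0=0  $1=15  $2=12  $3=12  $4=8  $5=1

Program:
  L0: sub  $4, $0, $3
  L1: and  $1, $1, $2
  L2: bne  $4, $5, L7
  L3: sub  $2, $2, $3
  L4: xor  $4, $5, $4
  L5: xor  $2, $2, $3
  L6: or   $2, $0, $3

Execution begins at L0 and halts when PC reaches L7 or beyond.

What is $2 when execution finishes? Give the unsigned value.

PC=0  sub  $4, $0, $3        | $0=0 $1=15 $2=12 $3=12 $4=65524 $5=1
PC=1  and  $1, $1, $2        | $0=0 $1=12 $2=12 $3=12 $4=65524 $5=1
PC=2  bne  $4, $5, L7        | $0=0 $1=12 $2=12 $3=12 $4=65524 $5=1  [TAKEN]
PC=3  sub  $2, $2, $3        | $0=0 $1=12 $2=0 $3=12 $4=65524 $5=1

0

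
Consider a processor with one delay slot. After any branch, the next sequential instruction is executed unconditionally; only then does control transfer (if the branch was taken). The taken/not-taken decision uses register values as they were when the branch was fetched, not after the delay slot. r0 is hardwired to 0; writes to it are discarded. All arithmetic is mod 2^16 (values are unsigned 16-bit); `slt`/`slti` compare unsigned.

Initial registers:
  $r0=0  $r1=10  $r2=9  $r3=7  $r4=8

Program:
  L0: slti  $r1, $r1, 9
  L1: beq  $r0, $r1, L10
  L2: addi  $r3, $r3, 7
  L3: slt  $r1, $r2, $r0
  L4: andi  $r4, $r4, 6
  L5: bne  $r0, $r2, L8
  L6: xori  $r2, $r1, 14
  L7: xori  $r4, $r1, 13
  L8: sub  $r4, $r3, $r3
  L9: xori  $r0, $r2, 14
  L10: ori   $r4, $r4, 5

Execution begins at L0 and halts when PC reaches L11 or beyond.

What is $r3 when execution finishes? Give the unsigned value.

[0] slti  $r1, $r1, 9  →  {$r0:0, $r1:0, $r2:9, $r3:7, $r4:8}
[1] beq  $r0, $r1, L10  →  {$r0:0, $r1:0, $r2:9, $r3:7, $r4:8}  ⟨branch taken⟩
[2] addi  $r3, $r3, 7  →  {$r0:0, $r1:0, $r2:9, $r3:14, $r4:8}
[10] ori   $r4, $r4, 5  →  {$r0:0, $r1:0, $r2:9, $r3:14, $r4:13}

14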